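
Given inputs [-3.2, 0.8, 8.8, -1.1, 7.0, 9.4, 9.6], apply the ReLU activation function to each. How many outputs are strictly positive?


ReLU(x) = max(0, x) for each element:
ReLU(-3.2) = 0
ReLU(0.8) = 0.8
ReLU(8.8) = 8.8
ReLU(-1.1) = 0
ReLU(7.0) = 7.0
ReLU(9.4) = 9.4
ReLU(9.6) = 9.6
Active neurons (>0): 5

5


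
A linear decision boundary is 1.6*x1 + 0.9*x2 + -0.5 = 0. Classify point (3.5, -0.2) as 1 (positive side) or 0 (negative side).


Compute 1.6 * 3.5 + 0.9 * -0.2 + -0.5
= 5.6 + -0.18 + -0.5
= 4.92
Since 4.92 >= 0, the point is on the positive side.

1


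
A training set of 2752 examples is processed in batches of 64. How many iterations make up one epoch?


Iterations per epoch = dataset_size / batch_size
= 2752 / 64
= 43

43


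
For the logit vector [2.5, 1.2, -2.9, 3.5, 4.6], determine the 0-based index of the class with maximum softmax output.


Softmax is a monotonic transformation, so it preserves the argmax.
We need to find the index of the maximum logit.
Index 0: 2.5
Index 1: 1.2
Index 2: -2.9
Index 3: 3.5
Index 4: 4.6
Maximum logit = 4.6 at index 4

4


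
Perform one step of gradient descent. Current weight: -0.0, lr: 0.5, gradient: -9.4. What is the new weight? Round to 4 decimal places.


w_new = w_old - lr * gradient
= -0.0 - 0.5 * -9.4
= -0.0 - (-4.7)
= 4.7000

4.7000


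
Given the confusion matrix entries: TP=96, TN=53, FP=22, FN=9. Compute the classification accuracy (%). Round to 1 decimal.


Accuracy = (TP + TN) / (TP + TN + FP + FN) * 100
= (96 + 53) / (96 + 53 + 22 + 9)
= 149 / 180
= 0.8278
= 82.8%

82.8


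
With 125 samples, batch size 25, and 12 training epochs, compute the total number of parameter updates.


Iterations per epoch = 125 / 25 = 5
Total updates = iterations_per_epoch * epochs
= 5 * 12
= 60

60


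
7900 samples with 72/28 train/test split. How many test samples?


Train samples = 7900 * 72% = 5688
Test samples = 7900 - 5688
= 2212

2212


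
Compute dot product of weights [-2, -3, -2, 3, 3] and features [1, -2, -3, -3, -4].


Element-wise products:
-2 * 1 = -2
-3 * -2 = 6
-2 * -3 = 6
3 * -3 = -9
3 * -4 = -12
Sum = -2 + 6 + 6 + -9 + -12
= -11

-11


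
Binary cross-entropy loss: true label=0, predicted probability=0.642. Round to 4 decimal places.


For y=0: Loss = -log(1-p)
= -log(1 - 0.642)
= -log(0.358)
= -(-1.0272)
= 1.0272

1.0272


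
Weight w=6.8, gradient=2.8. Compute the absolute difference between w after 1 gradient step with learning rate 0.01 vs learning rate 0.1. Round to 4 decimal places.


With lr=0.01: w_new = 6.8 - 0.01 * 2.8 = 6.772
With lr=0.1: w_new = 6.8 - 0.1 * 2.8 = 6.52
Absolute difference = |6.772 - 6.52|
= 0.2520

0.2520


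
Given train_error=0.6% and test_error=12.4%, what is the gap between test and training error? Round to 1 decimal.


Generalization gap = test_error - train_error
= 12.4 - 0.6
= 11.8%
A large gap suggests overfitting.

11.8


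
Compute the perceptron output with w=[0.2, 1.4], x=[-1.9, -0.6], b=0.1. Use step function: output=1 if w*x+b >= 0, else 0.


z = w . x + b
= 0.2*-1.9 + 1.4*-0.6 + 0.1
= -0.38 + -0.84 + 0.1
= -1.22 + 0.1
= -1.12
Since z = -1.12 < 0, output = 0

0


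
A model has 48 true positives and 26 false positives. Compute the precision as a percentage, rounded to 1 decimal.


Precision = TP / (TP + FP) * 100
= 48 / (48 + 26)
= 48 / 74
= 0.6486
= 64.9%

64.9


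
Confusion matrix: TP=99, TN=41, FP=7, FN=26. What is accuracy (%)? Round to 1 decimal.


Accuracy = (TP + TN) / (TP + TN + FP + FN) * 100
= (99 + 41) / (99 + 41 + 7 + 26)
= 140 / 173
= 0.8092
= 80.9%

80.9


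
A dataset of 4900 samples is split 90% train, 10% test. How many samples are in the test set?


Train samples = 4900 * 90% = 4410
Test samples = 4900 - 4410
= 490

490


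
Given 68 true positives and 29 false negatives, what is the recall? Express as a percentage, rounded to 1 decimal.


Recall = TP / (TP + FN) * 100
= 68 / (68 + 29)
= 68 / 97
= 0.701
= 70.1%

70.1


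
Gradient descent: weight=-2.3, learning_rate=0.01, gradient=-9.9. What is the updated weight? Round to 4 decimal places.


w_new = w_old - lr * gradient
= -2.3 - 0.01 * -9.9
= -2.3 - (-0.099)
= -2.2010

-2.2010


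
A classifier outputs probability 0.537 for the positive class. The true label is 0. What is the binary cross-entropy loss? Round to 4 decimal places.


For y=0: Loss = -log(1-p)
= -log(1 - 0.537)
= -log(0.463)
= -(-0.77)
= 0.7700

0.7700


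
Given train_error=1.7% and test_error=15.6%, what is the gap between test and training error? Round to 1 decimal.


Generalization gap = test_error - train_error
= 15.6 - 1.7
= 13.9%
A large gap suggests overfitting.

13.9


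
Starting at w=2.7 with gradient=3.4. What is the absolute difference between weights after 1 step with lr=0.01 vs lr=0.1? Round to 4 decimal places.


With lr=0.01: w_new = 2.7 - 0.01 * 3.4 = 2.666
With lr=0.1: w_new = 2.7 - 0.1 * 3.4 = 2.36
Absolute difference = |2.666 - 2.36|
= 0.3060

0.3060


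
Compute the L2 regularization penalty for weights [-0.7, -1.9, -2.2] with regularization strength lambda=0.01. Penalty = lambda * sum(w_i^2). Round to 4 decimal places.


Squaring each weight:
(-0.7)^2 = 0.49
(-1.9)^2 = 3.61
(-2.2)^2 = 4.84
Sum of squares = 8.94
Penalty = 0.01 * 8.94 = 0.0894

0.0894


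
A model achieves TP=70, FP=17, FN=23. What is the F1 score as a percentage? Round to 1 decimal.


Precision = TP / (TP + FP) = 70 / 87 = 0.8046
Recall = TP / (TP + FN) = 70 / 93 = 0.7527
F1 = 2 * P * R / (P + R)
= 2 * 0.8046 * 0.7527 / (0.8046 + 0.7527)
= 1.2112 / 1.5573
= 0.7778
As percentage: 77.8%

77.8


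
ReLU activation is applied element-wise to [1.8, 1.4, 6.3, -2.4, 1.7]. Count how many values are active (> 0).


ReLU(x) = max(0, x) for each element:
ReLU(1.8) = 1.8
ReLU(1.4) = 1.4
ReLU(6.3) = 6.3
ReLU(-2.4) = 0
ReLU(1.7) = 1.7
Active neurons (>0): 4

4


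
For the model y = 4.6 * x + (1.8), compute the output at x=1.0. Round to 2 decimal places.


y = 4.6 * 1.0 + (1.8)
= 4.6 + (1.8)
= 6.40

6.40


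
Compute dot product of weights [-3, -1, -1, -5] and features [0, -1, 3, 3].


Element-wise products:
-3 * 0 = 0
-1 * -1 = 1
-1 * 3 = -3
-5 * 3 = -15
Sum = 0 + 1 + -3 + -15
= -17

-17


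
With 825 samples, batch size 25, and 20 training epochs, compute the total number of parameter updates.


Iterations per epoch = 825 / 25 = 33
Total updates = iterations_per_epoch * epochs
= 33 * 20
= 660

660


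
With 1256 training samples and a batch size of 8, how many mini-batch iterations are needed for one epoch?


Iterations per epoch = dataset_size / batch_size
= 1256 / 8
= 157

157


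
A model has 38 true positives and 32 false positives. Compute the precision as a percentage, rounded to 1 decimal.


Precision = TP / (TP + FP) * 100
= 38 / (38 + 32)
= 38 / 70
= 0.5429
= 54.3%

54.3


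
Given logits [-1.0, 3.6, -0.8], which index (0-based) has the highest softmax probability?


Softmax is a monotonic transformation, so it preserves the argmax.
We need to find the index of the maximum logit.
Index 0: -1.0
Index 1: 3.6
Index 2: -0.8
Maximum logit = 3.6 at index 1

1


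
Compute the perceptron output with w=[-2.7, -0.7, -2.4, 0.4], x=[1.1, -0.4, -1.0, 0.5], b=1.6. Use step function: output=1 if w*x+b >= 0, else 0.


z = w . x + b
= -2.7*1.1 + -0.7*-0.4 + -2.4*-1.0 + 0.4*0.5 + 1.6
= -2.97 + 0.28 + 2.4 + 0.2 + 1.6
= -0.09 + 1.6
= 1.51
Since z = 1.51 >= 0, output = 1

1


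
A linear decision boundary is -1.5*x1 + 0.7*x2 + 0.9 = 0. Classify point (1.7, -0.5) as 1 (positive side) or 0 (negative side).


Compute -1.5 * 1.7 + 0.7 * -0.5 + 0.9
= -2.55 + -0.35 + 0.9
= -2.0
Since -2.0 < 0, the point is on the negative side.

0


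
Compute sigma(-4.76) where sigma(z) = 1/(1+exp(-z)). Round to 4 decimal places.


sigmoid(z) = 1 / (1 + exp(-z))
exp(-(-4.76)) = exp(4.76) = 116.7459
1 + 116.7459 = 117.7459
1 / 117.7459 = 0.0085

0.0085


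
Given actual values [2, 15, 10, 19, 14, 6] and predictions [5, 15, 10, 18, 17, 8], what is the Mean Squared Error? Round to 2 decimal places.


Differences: [-3, 0, 0, 1, -3, -2]
Squared errors: [9, 0, 0, 1, 9, 4]
Sum of squared errors = 23
MSE = 23 / 6 = 3.83

3.83


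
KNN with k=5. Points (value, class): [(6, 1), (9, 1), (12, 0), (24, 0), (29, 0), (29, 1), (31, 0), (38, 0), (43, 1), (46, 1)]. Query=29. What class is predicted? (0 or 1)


Distances from query 29:
Point 29 (class 0): distance = 0
Point 29 (class 1): distance = 0
Point 31 (class 0): distance = 2
Point 24 (class 0): distance = 5
Point 38 (class 0): distance = 9
K=5 nearest neighbors: classes = [0, 1, 0, 0, 0]
Votes for class 1: 1 / 5
Majority vote => class 0

0


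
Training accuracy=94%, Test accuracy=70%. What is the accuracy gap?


Gap = train_accuracy - test_accuracy
= 94 - 70
= 24%
This large gap strongly indicates overfitting.

24


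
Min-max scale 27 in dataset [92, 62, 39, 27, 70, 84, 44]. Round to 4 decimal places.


Min = 27, Max = 92
Range = 92 - 27 = 65
Scaled = (x - min) / (max - min)
= (27 - 27) / 65
= 0 / 65
= 0.0000

0.0000


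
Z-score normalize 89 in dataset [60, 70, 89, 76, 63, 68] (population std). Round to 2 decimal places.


Mean = (60 + 70 + 89 + 76 + 63 + 68) / 6 = 71.0
Variance = sum((x_i - mean)^2) / n = 90.6667
Std = sqrt(90.6667) = 9.5219
Z = (x - mean) / std
= (89 - 71.0) / 9.5219
= 18.0 / 9.5219
= 1.89

1.89


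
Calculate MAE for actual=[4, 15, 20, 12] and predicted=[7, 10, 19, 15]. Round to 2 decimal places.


Absolute errors: [3, 5, 1, 3]
Sum of absolute errors = 12
MAE = 12 / 4 = 3.00

3.00


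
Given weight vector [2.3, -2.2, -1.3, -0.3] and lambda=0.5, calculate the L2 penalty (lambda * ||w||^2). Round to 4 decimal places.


Squaring each weight:
2.3^2 = 5.29
(-2.2)^2 = 4.84
(-1.3)^2 = 1.69
(-0.3)^2 = 0.09
Sum of squares = 11.91
Penalty = 0.5 * 11.91 = 5.9550

5.9550


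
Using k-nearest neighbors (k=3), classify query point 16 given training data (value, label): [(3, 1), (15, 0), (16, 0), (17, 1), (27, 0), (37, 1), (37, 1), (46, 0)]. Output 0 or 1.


Distances from query 16:
Point 16 (class 0): distance = 0
Point 15 (class 0): distance = 1
Point 17 (class 1): distance = 1
K=3 nearest neighbors: classes = [0, 0, 1]
Votes for class 1: 1 / 3
Majority vote => class 0

0


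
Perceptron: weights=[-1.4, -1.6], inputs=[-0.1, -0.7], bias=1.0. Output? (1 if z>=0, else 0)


z = w . x + b
= -1.4*-0.1 + -1.6*-0.7 + 1.0
= 0.14 + 1.12 + 1.0
= 1.26 + 1.0
= 2.26
Since z = 2.26 >= 0, output = 1

1


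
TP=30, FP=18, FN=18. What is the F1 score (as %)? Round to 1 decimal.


Precision = TP / (TP + FP) = 30 / 48 = 0.625
Recall = TP / (TP + FN) = 30 / 48 = 0.625
F1 = 2 * P * R / (P + R)
= 2 * 0.625 * 0.625 / (0.625 + 0.625)
= 0.7812 / 1.25
= 0.625
As percentage: 62.5%

62.5


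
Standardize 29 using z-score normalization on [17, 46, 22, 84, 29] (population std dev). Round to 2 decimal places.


Mean = (17 + 46 + 22 + 84 + 29) / 5 = 39.6
Variance = sum((x_i - mean)^2) / n = 589.04
Std = sqrt(589.04) = 24.2701
Z = (x - mean) / std
= (29 - 39.6) / 24.2701
= -10.6 / 24.2701
= -0.44

-0.44


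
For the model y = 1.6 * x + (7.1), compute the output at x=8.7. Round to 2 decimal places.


y = 1.6 * 8.7 + (7.1)
= 13.92 + (7.1)
= 21.02

21.02


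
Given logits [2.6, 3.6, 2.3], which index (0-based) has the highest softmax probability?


Softmax is a monotonic transformation, so it preserves the argmax.
We need to find the index of the maximum logit.
Index 0: 2.6
Index 1: 3.6
Index 2: 2.3
Maximum logit = 3.6 at index 1

1


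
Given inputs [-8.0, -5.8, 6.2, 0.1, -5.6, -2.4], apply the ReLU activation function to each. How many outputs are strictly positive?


ReLU(x) = max(0, x) for each element:
ReLU(-8.0) = 0
ReLU(-5.8) = 0
ReLU(6.2) = 6.2
ReLU(0.1) = 0.1
ReLU(-5.6) = 0
ReLU(-2.4) = 0
Active neurons (>0): 2

2


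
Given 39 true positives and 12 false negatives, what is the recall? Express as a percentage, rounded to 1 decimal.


Recall = TP / (TP + FN) * 100
= 39 / (39 + 12)
= 39 / 51
= 0.7647
= 76.5%

76.5


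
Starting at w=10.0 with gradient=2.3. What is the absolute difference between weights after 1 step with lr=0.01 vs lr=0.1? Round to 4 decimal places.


With lr=0.01: w_new = 10.0 - 0.01 * 2.3 = 9.977
With lr=0.1: w_new = 10.0 - 0.1 * 2.3 = 9.77
Absolute difference = |9.977 - 9.77|
= 0.2070

0.2070


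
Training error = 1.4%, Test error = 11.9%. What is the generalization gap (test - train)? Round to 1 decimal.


Generalization gap = test_error - train_error
= 11.9 - 1.4
= 10.5%
A large gap suggests overfitting.

10.5


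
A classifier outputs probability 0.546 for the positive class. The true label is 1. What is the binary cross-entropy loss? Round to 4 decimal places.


For y=1: Loss = -log(p)
= -log(0.546)
= -(-0.6051)
= 0.6051

0.6051


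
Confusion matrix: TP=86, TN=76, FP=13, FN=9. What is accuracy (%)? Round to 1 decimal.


Accuracy = (TP + TN) / (TP + TN + FP + FN) * 100
= (86 + 76) / (86 + 76 + 13 + 9)
= 162 / 184
= 0.8804
= 88.0%

88.0


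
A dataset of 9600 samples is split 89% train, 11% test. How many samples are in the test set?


Train samples = 9600 * 89% = 8544
Test samples = 9600 - 8544
= 1056

1056


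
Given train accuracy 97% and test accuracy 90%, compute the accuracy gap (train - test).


Gap = train_accuracy - test_accuracy
= 97 - 90
= 7%
This moderate gap may indicate mild overfitting.

7


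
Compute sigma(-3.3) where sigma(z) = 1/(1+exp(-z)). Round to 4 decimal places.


sigmoid(z) = 1 / (1 + exp(-z))
exp(-(-3.3)) = exp(3.3) = 27.1126
1 + 27.1126 = 28.1126
1 / 28.1126 = 0.0356

0.0356


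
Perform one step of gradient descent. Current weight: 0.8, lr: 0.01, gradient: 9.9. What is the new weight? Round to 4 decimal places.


w_new = w_old - lr * gradient
= 0.8 - 0.01 * 9.9
= 0.8 - (0.099)
= 0.7010

0.7010


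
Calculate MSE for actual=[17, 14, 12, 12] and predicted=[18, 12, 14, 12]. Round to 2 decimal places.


Differences: [-1, 2, -2, 0]
Squared errors: [1, 4, 4, 0]
Sum of squared errors = 9
MSE = 9 / 4 = 2.25

2.25


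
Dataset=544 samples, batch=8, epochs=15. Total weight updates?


Iterations per epoch = 544 / 8 = 68
Total updates = iterations_per_epoch * epochs
= 68 * 15
= 1020

1020


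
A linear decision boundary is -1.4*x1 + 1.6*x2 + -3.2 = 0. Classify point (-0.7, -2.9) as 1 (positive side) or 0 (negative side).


Compute -1.4 * -0.7 + 1.6 * -2.9 + -3.2
= 0.98 + -4.64 + -3.2
= -6.86
Since -6.86 < 0, the point is on the negative side.

0


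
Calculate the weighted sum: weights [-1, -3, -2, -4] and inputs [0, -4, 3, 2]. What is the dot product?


Element-wise products:
-1 * 0 = 0
-3 * -4 = 12
-2 * 3 = -6
-4 * 2 = -8
Sum = 0 + 12 + -6 + -8
= -2

-2


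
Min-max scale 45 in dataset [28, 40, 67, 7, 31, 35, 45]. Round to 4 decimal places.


Min = 7, Max = 67
Range = 67 - 7 = 60
Scaled = (x - min) / (max - min)
= (45 - 7) / 60
= 38 / 60
= 0.6333

0.6333


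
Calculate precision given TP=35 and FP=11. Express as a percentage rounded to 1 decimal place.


Precision = TP / (TP + FP) * 100
= 35 / (35 + 11)
= 35 / 46
= 0.7609
= 76.1%

76.1


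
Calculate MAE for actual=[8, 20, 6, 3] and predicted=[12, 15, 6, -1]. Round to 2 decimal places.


Absolute errors: [4, 5, 0, 4]
Sum of absolute errors = 13
MAE = 13 / 4 = 3.25

3.25


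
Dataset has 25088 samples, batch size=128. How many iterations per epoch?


Iterations per epoch = dataset_size / batch_size
= 25088 / 128
= 196

196


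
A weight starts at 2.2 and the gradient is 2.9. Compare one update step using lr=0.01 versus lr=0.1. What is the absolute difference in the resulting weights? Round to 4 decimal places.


With lr=0.01: w_new = 2.2 - 0.01 * 2.9 = 2.171
With lr=0.1: w_new = 2.2 - 0.1 * 2.9 = 1.91
Absolute difference = |2.171 - 1.91|
= 0.2610

0.2610


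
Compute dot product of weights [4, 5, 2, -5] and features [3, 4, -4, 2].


Element-wise products:
4 * 3 = 12
5 * 4 = 20
2 * -4 = -8
-5 * 2 = -10
Sum = 12 + 20 + -8 + -10
= 14

14


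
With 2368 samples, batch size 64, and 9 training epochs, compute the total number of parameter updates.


Iterations per epoch = 2368 / 64 = 37
Total updates = iterations_per_epoch * epochs
= 37 * 9
= 333

333


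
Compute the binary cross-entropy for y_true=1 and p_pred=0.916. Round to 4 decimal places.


For y=1: Loss = -log(p)
= -log(0.916)
= -(-0.0877)
= 0.0877

0.0877


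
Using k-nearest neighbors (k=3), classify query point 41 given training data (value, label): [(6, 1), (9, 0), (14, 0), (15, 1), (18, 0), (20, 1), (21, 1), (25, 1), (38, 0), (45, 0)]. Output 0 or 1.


Distances from query 41:
Point 38 (class 0): distance = 3
Point 45 (class 0): distance = 4
Point 25 (class 1): distance = 16
K=3 nearest neighbors: classes = [0, 0, 1]
Votes for class 1: 1 / 3
Majority vote => class 0

0


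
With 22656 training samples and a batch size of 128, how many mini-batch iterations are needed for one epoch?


Iterations per epoch = dataset_size / batch_size
= 22656 / 128
= 177

177


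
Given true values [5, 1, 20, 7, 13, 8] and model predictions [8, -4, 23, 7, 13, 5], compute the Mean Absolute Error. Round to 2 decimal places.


Absolute errors: [3, 5, 3, 0, 0, 3]
Sum of absolute errors = 14
MAE = 14 / 6 = 2.33

2.33


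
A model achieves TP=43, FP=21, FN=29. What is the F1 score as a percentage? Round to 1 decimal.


Precision = TP / (TP + FP) = 43 / 64 = 0.6719
Recall = TP / (TP + FN) = 43 / 72 = 0.5972
F1 = 2 * P * R / (P + R)
= 2 * 0.6719 * 0.5972 / (0.6719 + 0.5972)
= 0.8025 / 1.2691
= 0.6324
As percentage: 63.2%

63.2


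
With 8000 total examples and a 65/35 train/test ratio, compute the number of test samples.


Train samples = 8000 * 65% = 5200
Test samples = 8000 - 5200
= 2800

2800


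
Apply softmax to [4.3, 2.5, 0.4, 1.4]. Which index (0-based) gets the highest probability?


Softmax is a monotonic transformation, so it preserves the argmax.
We need to find the index of the maximum logit.
Index 0: 4.3
Index 1: 2.5
Index 2: 0.4
Index 3: 1.4
Maximum logit = 4.3 at index 0

0


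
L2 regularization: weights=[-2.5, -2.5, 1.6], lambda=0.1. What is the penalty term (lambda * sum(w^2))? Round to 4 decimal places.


Squaring each weight:
(-2.5)^2 = 6.25
(-2.5)^2 = 6.25
1.6^2 = 2.56
Sum of squares = 15.06
Penalty = 0.1 * 15.06 = 1.5060

1.5060


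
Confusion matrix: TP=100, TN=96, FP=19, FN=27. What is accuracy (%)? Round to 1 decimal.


Accuracy = (TP + TN) / (TP + TN + FP + FN) * 100
= (100 + 96) / (100 + 96 + 19 + 27)
= 196 / 242
= 0.8099
= 81.0%

81.0


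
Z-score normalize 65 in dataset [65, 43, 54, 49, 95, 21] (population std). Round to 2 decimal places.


Mean = (65 + 43 + 54 + 49 + 95 + 21) / 6 = 54.5
Variance = sum((x_i - mean)^2) / n = 505.9167
Std = sqrt(505.9167) = 22.4926
Z = (x - mean) / std
= (65 - 54.5) / 22.4926
= 10.5 / 22.4926
= 0.47

0.47


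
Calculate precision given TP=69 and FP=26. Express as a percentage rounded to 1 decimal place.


Precision = TP / (TP + FP) * 100
= 69 / (69 + 26)
= 69 / 95
= 0.7263
= 72.6%

72.6


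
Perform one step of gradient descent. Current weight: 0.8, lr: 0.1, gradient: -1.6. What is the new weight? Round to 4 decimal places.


w_new = w_old - lr * gradient
= 0.8 - 0.1 * -1.6
= 0.8 - (-0.16)
= 0.9600

0.9600


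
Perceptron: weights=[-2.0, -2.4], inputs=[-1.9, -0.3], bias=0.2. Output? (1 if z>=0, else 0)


z = w . x + b
= -2.0*-1.9 + -2.4*-0.3 + 0.2
= 3.8 + 0.72 + 0.2
= 4.52 + 0.2
= 4.72
Since z = 4.72 >= 0, output = 1

1


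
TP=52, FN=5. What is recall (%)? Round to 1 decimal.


Recall = TP / (TP + FN) * 100
= 52 / (52 + 5)
= 52 / 57
= 0.9123
= 91.2%

91.2


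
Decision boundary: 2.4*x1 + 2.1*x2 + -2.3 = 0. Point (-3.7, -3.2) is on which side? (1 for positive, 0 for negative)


Compute 2.4 * -3.7 + 2.1 * -3.2 + -2.3
= -8.88 + -6.72 + -2.3
= -17.9
Since -17.9 < 0, the point is on the negative side.

0


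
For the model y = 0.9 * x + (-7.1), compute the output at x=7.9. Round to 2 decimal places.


y = 0.9 * 7.9 + (-7.1)
= 7.11 + (-7.1)
= 0.01

0.01


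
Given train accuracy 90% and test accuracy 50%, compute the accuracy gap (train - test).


Gap = train_accuracy - test_accuracy
= 90 - 50
= 40%
This large gap strongly indicates overfitting.

40


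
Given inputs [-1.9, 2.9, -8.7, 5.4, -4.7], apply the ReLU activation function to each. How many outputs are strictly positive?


ReLU(x) = max(0, x) for each element:
ReLU(-1.9) = 0
ReLU(2.9) = 2.9
ReLU(-8.7) = 0
ReLU(5.4) = 5.4
ReLU(-4.7) = 0
Active neurons (>0): 2

2


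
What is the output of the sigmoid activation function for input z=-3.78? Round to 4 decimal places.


sigmoid(z) = 1 / (1 + exp(-z))
exp(-(-3.78)) = exp(3.78) = 43.816
1 + 43.816 = 44.816
1 / 44.816 = 0.0223

0.0223


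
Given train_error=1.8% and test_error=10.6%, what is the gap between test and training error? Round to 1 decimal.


Generalization gap = test_error - train_error
= 10.6 - 1.8
= 8.8%
A moderate gap.

8.8


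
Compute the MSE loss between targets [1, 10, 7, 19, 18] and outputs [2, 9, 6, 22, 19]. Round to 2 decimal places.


Differences: [-1, 1, 1, -3, -1]
Squared errors: [1, 1, 1, 9, 1]
Sum of squared errors = 13
MSE = 13 / 5 = 2.60

2.60


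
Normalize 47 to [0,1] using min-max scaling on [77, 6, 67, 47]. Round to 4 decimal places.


Min = 6, Max = 77
Range = 77 - 6 = 71
Scaled = (x - min) / (max - min)
= (47 - 6) / 71
= 41 / 71
= 0.5775

0.5775


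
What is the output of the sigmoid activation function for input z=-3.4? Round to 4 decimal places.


sigmoid(z) = 1 / (1 + exp(-z))
exp(-(-3.4)) = exp(3.4) = 29.9641
1 + 29.9641 = 30.9641
1 / 30.9641 = 0.0323

0.0323


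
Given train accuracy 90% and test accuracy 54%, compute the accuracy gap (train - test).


Gap = train_accuracy - test_accuracy
= 90 - 54
= 36%
This large gap strongly indicates overfitting.

36


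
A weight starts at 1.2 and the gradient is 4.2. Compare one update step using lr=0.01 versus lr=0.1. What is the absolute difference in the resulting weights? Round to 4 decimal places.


With lr=0.01: w_new = 1.2 - 0.01 * 4.2 = 1.158
With lr=0.1: w_new = 1.2 - 0.1 * 4.2 = 0.78
Absolute difference = |1.158 - 0.78|
= 0.3780

0.3780


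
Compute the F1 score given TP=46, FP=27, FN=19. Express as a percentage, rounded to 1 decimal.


Precision = TP / (TP + FP) = 46 / 73 = 0.6301
Recall = TP / (TP + FN) = 46 / 65 = 0.7077
F1 = 2 * P * R / (P + R)
= 2 * 0.6301 * 0.7077 / (0.6301 + 0.7077)
= 0.8919 / 1.3378
= 0.6667
As percentage: 66.7%

66.7


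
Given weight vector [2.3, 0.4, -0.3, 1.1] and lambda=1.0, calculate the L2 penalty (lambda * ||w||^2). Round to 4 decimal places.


Squaring each weight:
2.3^2 = 5.29
0.4^2 = 0.16
(-0.3)^2 = 0.09
1.1^2 = 1.21
Sum of squares = 6.75
Penalty = 1.0 * 6.75 = 6.7500

6.7500


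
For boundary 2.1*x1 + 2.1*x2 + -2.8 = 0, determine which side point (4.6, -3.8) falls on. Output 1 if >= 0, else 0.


Compute 2.1 * 4.6 + 2.1 * -3.8 + -2.8
= 9.66 + -7.98 + -2.8
= -1.12
Since -1.12 < 0, the point is on the negative side.

0


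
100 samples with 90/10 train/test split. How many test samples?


Train samples = 100 * 90% = 90
Test samples = 100 - 90
= 10

10


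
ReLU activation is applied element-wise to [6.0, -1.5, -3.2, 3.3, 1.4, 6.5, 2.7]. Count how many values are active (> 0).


ReLU(x) = max(0, x) for each element:
ReLU(6.0) = 6.0
ReLU(-1.5) = 0
ReLU(-3.2) = 0
ReLU(3.3) = 3.3
ReLU(1.4) = 1.4
ReLU(6.5) = 6.5
ReLU(2.7) = 2.7
Active neurons (>0): 5

5


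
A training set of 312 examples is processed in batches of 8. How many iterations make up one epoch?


Iterations per epoch = dataset_size / batch_size
= 312 / 8
= 39

39


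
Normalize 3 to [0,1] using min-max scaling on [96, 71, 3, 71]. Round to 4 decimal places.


Min = 3, Max = 96
Range = 96 - 3 = 93
Scaled = (x - min) / (max - min)
= (3 - 3) / 93
= 0 / 93
= 0.0000

0.0000


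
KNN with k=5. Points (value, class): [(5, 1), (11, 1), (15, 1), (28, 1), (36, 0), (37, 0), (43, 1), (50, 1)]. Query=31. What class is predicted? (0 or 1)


Distances from query 31:
Point 28 (class 1): distance = 3
Point 36 (class 0): distance = 5
Point 37 (class 0): distance = 6
Point 43 (class 1): distance = 12
Point 15 (class 1): distance = 16
K=5 nearest neighbors: classes = [1, 0, 0, 1, 1]
Votes for class 1: 3 / 5
Majority vote => class 1

1


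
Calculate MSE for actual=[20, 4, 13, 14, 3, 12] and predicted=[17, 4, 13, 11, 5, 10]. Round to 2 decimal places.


Differences: [3, 0, 0, 3, -2, 2]
Squared errors: [9, 0, 0, 9, 4, 4]
Sum of squared errors = 26
MSE = 26 / 6 = 4.33

4.33


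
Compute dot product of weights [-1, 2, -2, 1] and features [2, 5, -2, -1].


Element-wise products:
-1 * 2 = -2
2 * 5 = 10
-2 * -2 = 4
1 * -1 = -1
Sum = -2 + 10 + 4 + -1
= 11

11


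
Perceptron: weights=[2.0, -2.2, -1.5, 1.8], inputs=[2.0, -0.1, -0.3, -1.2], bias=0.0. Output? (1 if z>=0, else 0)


z = w . x + b
= 2.0*2.0 + -2.2*-0.1 + -1.5*-0.3 + 1.8*-1.2 + 0.0
= 4.0 + 0.22 + 0.45 + -2.16 + 0.0
= 2.51 + 0.0
= 2.51
Since z = 2.51 >= 0, output = 1

1


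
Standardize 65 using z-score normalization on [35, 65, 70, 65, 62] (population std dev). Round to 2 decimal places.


Mean = (35 + 65 + 70 + 65 + 62) / 5 = 59.4
Variance = sum((x_i - mean)^2) / n = 155.44
Std = sqrt(155.44) = 12.4676
Z = (x - mean) / std
= (65 - 59.4) / 12.4676
= 5.6 / 12.4676
= 0.45

0.45


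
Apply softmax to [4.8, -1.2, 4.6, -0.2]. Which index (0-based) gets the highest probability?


Softmax is a monotonic transformation, so it preserves the argmax.
We need to find the index of the maximum logit.
Index 0: 4.8
Index 1: -1.2
Index 2: 4.6
Index 3: -0.2
Maximum logit = 4.8 at index 0

0


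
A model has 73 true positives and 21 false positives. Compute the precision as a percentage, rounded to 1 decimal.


Precision = TP / (TP + FP) * 100
= 73 / (73 + 21)
= 73 / 94
= 0.7766
= 77.7%

77.7


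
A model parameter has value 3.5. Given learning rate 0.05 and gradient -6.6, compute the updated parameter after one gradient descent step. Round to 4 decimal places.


w_new = w_old - lr * gradient
= 3.5 - 0.05 * -6.6
= 3.5 - (-0.33)
= 3.8300

3.8300


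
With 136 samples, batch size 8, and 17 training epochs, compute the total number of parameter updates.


Iterations per epoch = 136 / 8 = 17
Total updates = iterations_per_epoch * epochs
= 17 * 17
= 289

289


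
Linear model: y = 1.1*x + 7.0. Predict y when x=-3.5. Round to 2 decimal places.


y = 1.1 * -3.5 + (7.0)
= -3.85 + (7.0)
= 3.15

3.15


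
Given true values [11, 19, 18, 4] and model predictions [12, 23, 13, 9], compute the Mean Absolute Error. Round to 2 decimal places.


Absolute errors: [1, 4, 5, 5]
Sum of absolute errors = 15
MAE = 15 / 4 = 3.75

3.75


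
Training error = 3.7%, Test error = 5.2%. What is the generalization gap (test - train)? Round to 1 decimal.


Generalization gap = test_error - train_error
= 5.2 - 3.7
= 1.5%
A small gap suggests good generalization.

1.5


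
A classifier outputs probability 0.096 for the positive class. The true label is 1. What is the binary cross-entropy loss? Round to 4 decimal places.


For y=1: Loss = -log(p)
= -log(0.096)
= -(-2.3434)
= 2.3434

2.3434


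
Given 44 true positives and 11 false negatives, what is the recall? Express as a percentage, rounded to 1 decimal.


Recall = TP / (TP + FN) * 100
= 44 / (44 + 11)
= 44 / 55
= 0.8
= 80.0%

80.0


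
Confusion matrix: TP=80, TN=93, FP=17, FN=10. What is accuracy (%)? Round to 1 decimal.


Accuracy = (TP + TN) / (TP + TN + FP + FN) * 100
= (80 + 93) / (80 + 93 + 17 + 10)
= 173 / 200
= 0.865
= 86.5%

86.5


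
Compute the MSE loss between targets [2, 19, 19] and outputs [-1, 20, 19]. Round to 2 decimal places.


Differences: [3, -1, 0]
Squared errors: [9, 1, 0]
Sum of squared errors = 10
MSE = 10 / 3 = 3.33

3.33


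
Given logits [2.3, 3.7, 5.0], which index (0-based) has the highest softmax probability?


Softmax is a monotonic transformation, so it preserves the argmax.
We need to find the index of the maximum logit.
Index 0: 2.3
Index 1: 3.7
Index 2: 5.0
Maximum logit = 5.0 at index 2

2


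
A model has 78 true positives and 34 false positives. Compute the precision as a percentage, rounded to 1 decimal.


Precision = TP / (TP + FP) * 100
= 78 / (78 + 34)
= 78 / 112
= 0.6964
= 69.6%

69.6


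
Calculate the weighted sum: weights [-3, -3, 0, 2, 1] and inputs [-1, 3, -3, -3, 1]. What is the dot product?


Element-wise products:
-3 * -1 = 3
-3 * 3 = -9
0 * -3 = 0
2 * -3 = -6
1 * 1 = 1
Sum = 3 + -9 + 0 + -6 + 1
= -11

-11


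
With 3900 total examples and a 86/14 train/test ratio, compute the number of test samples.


Train samples = 3900 * 86% = 3354
Test samples = 3900 - 3354
= 546

546


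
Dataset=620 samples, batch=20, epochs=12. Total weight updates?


Iterations per epoch = 620 / 20 = 31
Total updates = iterations_per_epoch * epochs
= 31 * 12
= 372

372


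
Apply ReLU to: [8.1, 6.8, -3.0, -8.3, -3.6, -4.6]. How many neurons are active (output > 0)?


ReLU(x) = max(0, x) for each element:
ReLU(8.1) = 8.1
ReLU(6.8) = 6.8
ReLU(-3.0) = 0
ReLU(-8.3) = 0
ReLU(-3.6) = 0
ReLU(-4.6) = 0
Active neurons (>0): 2

2


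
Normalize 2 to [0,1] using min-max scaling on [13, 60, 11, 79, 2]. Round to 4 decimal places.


Min = 2, Max = 79
Range = 79 - 2 = 77
Scaled = (x - min) / (max - min)
= (2 - 2) / 77
= 0 / 77
= 0.0000

0.0000


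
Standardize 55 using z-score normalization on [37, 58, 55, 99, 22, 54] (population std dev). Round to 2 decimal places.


Mean = (37 + 58 + 55 + 99 + 22 + 54) / 6 = 54.1667
Variance = sum((x_i - mean)^2) / n = 559.1389
Std = sqrt(559.1389) = 23.6461
Z = (x - mean) / std
= (55 - 54.1667) / 23.6461
= 0.8333 / 23.6461
= 0.04

0.04


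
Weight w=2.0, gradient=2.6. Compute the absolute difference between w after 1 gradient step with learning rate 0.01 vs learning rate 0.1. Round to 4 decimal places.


With lr=0.01: w_new = 2.0 - 0.01 * 2.6 = 1.974
With lr=0.1: w_new = 2.0 - 0.1 * 2.6 = 1.74
Absolute difference = |1.974 - 1.74|
= 0.2340

0.2340


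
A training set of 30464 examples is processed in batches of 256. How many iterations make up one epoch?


Iterations per epoch = dataset_size / batch_size
= 30464 / 256
= 119

119


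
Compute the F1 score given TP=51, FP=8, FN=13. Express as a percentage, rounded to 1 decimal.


Precision = TP / (TP + FP) = 51 / 59 = 0.8644
Recall = TP / (TP + FN) = 51 / 64 = 0.7969
F1 = 2 * P * R / (P + R)
= 2 * 0.8644 * 0.7969 / (0.8644 + 0.7969)
= 1.3776 / 1.6613
= 0.8293
As percentage: 82.9%

82.9


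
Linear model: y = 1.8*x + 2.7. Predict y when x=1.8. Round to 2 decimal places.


y = 1.8 * 1.8 + (2.7)
= 3.24 + (2.7)
= 5.94

5.94


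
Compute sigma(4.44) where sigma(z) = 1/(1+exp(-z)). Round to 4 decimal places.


sigmoid(z) = 1 / (1 + exp(-z))
exp(-(4.44)) = exp(-4.44) = 0.0118
1 + 0.0118 = 1.0118
1 / 1.0118 = 0.9883

0.9883


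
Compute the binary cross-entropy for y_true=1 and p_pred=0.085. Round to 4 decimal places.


For y=1: Loss = -log(p)
= -log(0.085)
= -(-2.4651)
= 2.4651

2.4651


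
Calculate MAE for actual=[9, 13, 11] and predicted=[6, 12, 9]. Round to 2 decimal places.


Absolute errors: [3, 1, 2]
Sum of absolute errors = 6
MAE = 6 / 3 = 2.00

2.00


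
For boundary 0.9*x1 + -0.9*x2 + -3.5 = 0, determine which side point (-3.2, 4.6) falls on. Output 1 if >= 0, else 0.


Compute 0.9 * -3.2 + -0.9 * 4.6 + -3.5
= -2.88 + -4.14 + -3.5
= -10.52
Since -10.52 < 0, the point is on the negative side.

0


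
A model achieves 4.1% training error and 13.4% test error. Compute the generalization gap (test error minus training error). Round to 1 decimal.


Generalization gap = test_error - train_error
= 13.4 - 4.1
= 9.3%
A moderate gap.

9.3


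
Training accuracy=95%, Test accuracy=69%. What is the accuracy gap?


Gap = train_accuracy - test_accuracy
= 95 - 69
= 26%
This large gap strongly indicates overfitting.

26


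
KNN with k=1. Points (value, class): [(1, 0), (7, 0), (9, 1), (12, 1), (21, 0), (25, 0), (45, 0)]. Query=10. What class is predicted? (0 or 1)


Distances from query 10:
Point 9 (class 1): distance = 1
K=1 nearest neighbors: classes = [1]
Votes for class 1: 1 / 1
Majority vote => class 1

1


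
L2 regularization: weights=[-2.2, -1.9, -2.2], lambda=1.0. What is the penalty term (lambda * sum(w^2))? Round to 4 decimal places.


Squaring each weight:
(-2.2)^2 = 4.84
(-1.9)^2 = 3.61
(-2.2)^2 = 4.84
Sum of squares = 13.29
Penalty = 1.0 * 13.29 = 13.2900

13.2900


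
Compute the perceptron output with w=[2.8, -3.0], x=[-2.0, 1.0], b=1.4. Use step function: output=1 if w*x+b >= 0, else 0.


z = w . x + b
= 2.8*-2.0 + -3.0*1.0 + 1.4
= -5.6 + -3.0 + 1.4
= -8.6 + 1.4
= -7.2
Since z = -7.2 < 0, output = 0

0


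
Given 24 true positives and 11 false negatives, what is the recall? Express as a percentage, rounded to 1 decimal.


Recall = TP / (TP + FN) * 100
= 24 / (24 + 11)
= 24 / 35
= 0.6857
= 68.6%

68.6


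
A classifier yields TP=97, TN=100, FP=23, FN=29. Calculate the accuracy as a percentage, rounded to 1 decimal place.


Accuracy = (TP + TN) / (TP + TN + FP + FN) * 100
= (97 + 100) / (97 + 100 + 23 + 29)
= 197 / 249
= 0.7912
= 79.1%

79.1


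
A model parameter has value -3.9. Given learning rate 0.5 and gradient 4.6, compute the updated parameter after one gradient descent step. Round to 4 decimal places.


w_new = w_old - lr * gradient
= -3.9 - 0.5 * 4.6
= -3.9 - (2.3)
= -6.2000

-6.2000


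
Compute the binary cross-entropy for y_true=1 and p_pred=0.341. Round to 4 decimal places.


For y=1: Loss = -log(p)
= -log(0.341)
= -(-1.0759)
= 1.0759

1.0759


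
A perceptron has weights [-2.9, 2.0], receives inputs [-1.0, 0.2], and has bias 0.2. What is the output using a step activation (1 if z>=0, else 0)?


z = w . x + b
= -2.9*-1.0 + 2.0*0.2 + 0.2
= 2.9 + 0.4 + 0.2
= 3.3 + 0.2
= 3.5
Since z = 3.5 >= 0, output = 1

1


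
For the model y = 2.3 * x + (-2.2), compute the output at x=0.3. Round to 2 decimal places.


y = 2.3 * 0.3 + (-2.2)
= 0.69 + (-2.2)
= -1.51

-1.51


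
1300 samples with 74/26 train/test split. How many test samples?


Train samples = 1300 * 74% = 962
Test samples = 1300 - 962
= 338

338


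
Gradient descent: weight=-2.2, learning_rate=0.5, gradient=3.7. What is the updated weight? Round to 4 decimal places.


w_new = w_old - lr * gradient
= -2.2 - 0.5 * 3.7
= -2.2 - (1.85)
= -4.0500

-4.0500


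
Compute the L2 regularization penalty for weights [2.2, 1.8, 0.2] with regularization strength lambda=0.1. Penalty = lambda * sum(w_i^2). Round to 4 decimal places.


Squaring each weight:
2.2^2 = 4.84
1.8^2 = 3.24
0.2^2 = 0.04
Sum of squares = 8.12
Penalty = 0.1 * 8.12 = 0.8120

0.8120


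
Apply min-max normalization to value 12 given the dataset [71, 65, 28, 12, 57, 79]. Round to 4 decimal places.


Min = 12, Max = 79
Range = 79 - 12 = 67
Scaled = (x - min) / (max - min)
= (12 - 12) / 67
= 0 / 67
= 0.0000

0.0000


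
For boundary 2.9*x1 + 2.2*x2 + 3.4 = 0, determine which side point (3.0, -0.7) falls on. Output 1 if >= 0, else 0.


Compute 2.9 * 3.0 + 2.2 * -0.7 + 3.4
= 8.7 + -1.54 + 3.4
= 10.56
Since 10.56 >= 0, the point is on the positive side.

1


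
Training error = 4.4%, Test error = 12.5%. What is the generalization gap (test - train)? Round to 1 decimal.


Generalization gap = test_error - train_error
= 12.5 - 4.4
= 8.1%
A moderate gap.

8.1


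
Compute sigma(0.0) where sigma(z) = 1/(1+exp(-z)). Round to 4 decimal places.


sigmoid(z) = 1 / (1 + exp(-z))
exp(-(0.0)) = exp(-0.0) = 1.0
1 + 1.0 = 2.0
1 / 2.0 = 0.5000

0.5000


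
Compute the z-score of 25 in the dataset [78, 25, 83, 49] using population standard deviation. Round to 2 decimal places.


Mean = (78 + 25 + 83 + 49) / 4 = 58.75
Variance = sum((x_i - mean)^2) / n = 548.1875
Std = sqrt(548.1875) = 23.4134
Z = (x - mean) / std
= (25 - 58.75) / 23.4134
= -33.75 / 23.4134
= -1.44

-1.44


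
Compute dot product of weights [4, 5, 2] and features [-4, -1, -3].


Element-wise products:
4 * -4 = -16
5 * -1 = -5
2 * -3 = -6
Sum = -16 + -5 + -6
= -27

-27


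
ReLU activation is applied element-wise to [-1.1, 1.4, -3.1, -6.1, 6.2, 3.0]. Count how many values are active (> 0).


ReLU(x) = max(0, x) for each element:
ReLU(-1.1) = 0
ReLU(1.4) = 1.4
ReLU(-3.1) = 0
ReLU(-6.1) = 0
ReLU(6.2) = 6.2
ReLU(3.0) = 3.0
Active neurons (>0): 3

3


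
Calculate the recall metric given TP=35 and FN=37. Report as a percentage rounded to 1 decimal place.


Recall = TP / (TP + FN) * 100
= 35 / (35 + 37)
= 35 / 72
= 0.4861
= 48.6%

48.6


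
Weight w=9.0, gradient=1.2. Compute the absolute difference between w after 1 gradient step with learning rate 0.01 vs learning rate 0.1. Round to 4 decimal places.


With lr=0.01: w_new = 9.0 - 0.01 * 1.2 = 8.988
With lr=0.1: w_new = 9.0 - 0.1 * 1.2 = 8.88
Absolute difference = |8.988 - 8.88|
= 0.1080

0.1080


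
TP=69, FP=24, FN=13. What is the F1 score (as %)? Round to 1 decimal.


Precision = TP / (TP + FP) = 69 / 93 = 0.7419
Recall = TP / (TP + FN) = 69 / 82 = 0.8415
F1 = 2 * P * R / (P + R)
= 2 * 0.7419 * 0.8415 / (0.7419 + 0.8415)
= 1.2486 / 1.5834
= 0.7886
As percentage: 78.9%

78.9


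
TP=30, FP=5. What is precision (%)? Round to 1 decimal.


Precision = TP / (TP + FP) * 100
= 30 / (30 + 5)
= 30 / 35
= 0.8571
= 85.7%

85.7


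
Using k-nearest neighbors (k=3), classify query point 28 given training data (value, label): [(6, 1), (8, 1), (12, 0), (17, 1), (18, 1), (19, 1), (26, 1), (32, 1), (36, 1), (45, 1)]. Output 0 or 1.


Distances from query 28:
Point 26 (class 1): distance = 2
Point 32 (class 1): distance = 4
Point 36 (class 1): distance = 8
K=3 nearest neighbors: classes = [1, 1, 1]
Votes for class 1: 3 / 3
Majority vote => class 1

1


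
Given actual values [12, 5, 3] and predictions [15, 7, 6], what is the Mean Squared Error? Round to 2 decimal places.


Differences: [-3, -2, -3]
Squared errors: [9, 4, 9]
Sum of squared errors = 22
MSE = 22 / 3 = 7.33

7.33


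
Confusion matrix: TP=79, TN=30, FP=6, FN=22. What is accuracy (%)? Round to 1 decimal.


Accuracy = (TP + TN) / (TP + TN + FP + FN) * 100
= (79 + 30) / (79 + 30 + 6 + 22)
= 109 / 137
= 0.7956
= 79.6%

79.6


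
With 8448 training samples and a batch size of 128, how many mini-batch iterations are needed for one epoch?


Iterations per epoch = dataset_size / batch_size
= 8448 / 128
= 66

66


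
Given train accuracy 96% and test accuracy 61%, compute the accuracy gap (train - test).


Gap = train_accuracy - test_accuracy
= 96 - 61
= 35%
This large gap strongly indicates overfitting.

35


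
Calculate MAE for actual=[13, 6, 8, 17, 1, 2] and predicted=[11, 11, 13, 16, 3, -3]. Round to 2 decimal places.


Absolute errors: [2, 5, 5, 1, 2, 5]
Sum of absolute errors = 20
MAE = 20 / 6 = 3.33

3.33


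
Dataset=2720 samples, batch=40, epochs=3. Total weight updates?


Iterations per epoch = 2720 / 40 = 68
Total updates = iterations_per_epoch * epochs
= 68 * 3
= 204

204


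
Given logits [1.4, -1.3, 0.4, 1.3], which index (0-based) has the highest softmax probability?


Softmax is a monotonic transformation, so it preserves the argmax.
We need to find the index of the maximum logit.
Index 0: 1.4
Index 1: -1.3
Index 2: 0.4
Index 3: 1.3
Maximum logit = 1.4 at index 0

0


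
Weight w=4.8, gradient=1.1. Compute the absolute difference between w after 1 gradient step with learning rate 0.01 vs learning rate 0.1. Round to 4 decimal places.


With lr=0.01: w_new = 4.8 - 0.01 * 1.1 = 4.789
With lr=0.1: w_new = 4.8 - 0.1 * 1.1 = 4.69
Absolute difference = |4.789 - 4.69|
= 0.0990

0.0990
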